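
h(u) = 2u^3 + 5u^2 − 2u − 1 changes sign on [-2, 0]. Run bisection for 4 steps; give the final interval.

midpoint -1: h = 4 > 0 → [-1, 0]
midpoint -0.5: h = 1 > 0 → [-0.5, 0]
midpoint -0.25: h = -0.21875 < 0 → [-0.5, -0.25]
midpoint -0.375: h = 0.3477 > 0 → [-0.375, -0.25]

[-0.375, -0.25]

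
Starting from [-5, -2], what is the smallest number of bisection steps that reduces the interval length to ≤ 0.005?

10

Width after n steps is 3/2^n. Need 2^n ≥ 3/0.005 = 600.
2^9 = 512 < 600 ≤ 2^10 = 1024, so n = 10.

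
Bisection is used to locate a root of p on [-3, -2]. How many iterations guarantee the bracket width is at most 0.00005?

15

Width after n steps is 1/2^n. Need 2^n ≥ 1/0.00005 = 20000.
2^14 = 16384 < 20000 ≤ 2^15 = 32768, so n = 15.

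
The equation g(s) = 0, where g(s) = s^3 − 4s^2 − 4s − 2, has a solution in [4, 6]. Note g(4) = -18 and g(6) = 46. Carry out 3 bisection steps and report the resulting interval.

s = 5 gives g = 3, positive; keep [4, 5]
s = 4.5 gives g = -9.875, negative; keep [4.5, 5]
s = 4.75 gives g = -4.078125, negative; keep [4.75, 5]

[4.75, 5]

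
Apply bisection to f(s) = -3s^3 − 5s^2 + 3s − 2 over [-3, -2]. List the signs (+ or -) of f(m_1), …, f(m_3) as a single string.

f(-2.5) = 6.125 > 0, so the root lies in [-2.5, -2]
f(-2.25) = 0.109375 > 0, so the root lies in [-2.25, -2]
f(-2.125) = -2.166016 < 0, so the root lies in [-2.25, -2.125]

++-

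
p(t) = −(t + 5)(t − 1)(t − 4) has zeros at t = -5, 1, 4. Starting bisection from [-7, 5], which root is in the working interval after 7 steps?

midpoint -1: p = -40 < 0 → [-7, -1]
midpoint -4: p = -40 < 0 → [-7, -4]
midpoint -5.5: p = 30.875 > 0 → [-5.5, -4]
midpoint -4.75: p = -12.5781 < 0 → [-5.5, -4.75]
midpoint -5.125: p = 6.9863 > 0 → [-5.125, -4.75]
midpoint -4.9375: p = -3.3167 < 0 → [-5.125, -4.9375]
midpoint -5.03125: p = 1.7022 > 0 → [-5.03125, -4.9375]

-5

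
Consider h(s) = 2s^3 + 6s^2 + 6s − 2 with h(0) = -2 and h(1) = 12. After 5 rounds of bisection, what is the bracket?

s = 0.5 gives h = 2.75, positive; keep [0, 0.5]
s = 0.25 gives h = -0.09375, negative; keep [0.25, 0.5]
s = 0.375 gives h = 1.199219, positive; keep [0.25, 0.375]
s = 0.3125 gives h = 0.522, positive; keep [0.25, 0.3125]
s = 0.28125 gives h = 0.2066, positive; keep [0.25, 0.28125]

[0.25, 0.28125]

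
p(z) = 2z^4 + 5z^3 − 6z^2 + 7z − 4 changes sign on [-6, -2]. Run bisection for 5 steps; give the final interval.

midpoint -4: p = 64 > 0 → [-4, -2]
midpoint -3: p = -52 < 0 → [-4, -3]
midpoint -3.5: p = -16.25 < 0 → [-4, -3.5]
midpoint -3.75: p = 17.2109 > 0 → [-3.75, -3.5]
midpoint -3.625: p = -1.0405 < 0 → [-3.75, -3.625]

[-3.75, -3.625]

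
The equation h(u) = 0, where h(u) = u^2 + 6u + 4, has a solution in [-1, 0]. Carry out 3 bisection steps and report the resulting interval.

u = -0.5 gives h = 1.25, positive; keep [-1, -0.5]
u = -0.75 gives h = 0.0625, positive; keep [-1, -0.75]
u = -0.875 gives h = -0.484375, negative; keep [-0.875, -0.75]

[-0.875, -0.75]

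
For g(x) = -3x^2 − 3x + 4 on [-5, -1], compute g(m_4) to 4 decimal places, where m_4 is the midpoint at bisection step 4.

0.0625

m = -3, g(m) = -14 (−); new bracket [-3, -1]
m = -2, g(m) = -2 (−); new bracket [-2, -1]
m = -1.5, g(m) = 1.75 (+); new bracket [-2, -1.5]
m = -1.75, g(m) = 0.0625 (+); new bracket [-2, -1.75]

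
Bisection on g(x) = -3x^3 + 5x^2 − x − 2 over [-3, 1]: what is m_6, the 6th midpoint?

-0.4375

m = -1, g(m) = 7 (+); new bracket [-1, 1]
m = 0, g(m) = -2 (−); new bracket [-1, 0]
m = -0.5, g(m) = 0.125 (+); new bracket [-0.5, 0]
m = -0.25, g(m) = -1.3906 (−); new bracket [-0.5, -0.25]
m = -0.375, g(m) = -0.7637 (−); new bracket [-0.5, -0.375]
m = -0.4375, g(m) = -0.3542 (−); new bracket [-0.5, -0.4375]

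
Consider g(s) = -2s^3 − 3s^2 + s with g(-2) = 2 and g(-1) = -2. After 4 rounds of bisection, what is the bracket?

[-1.8125, -1.75]

s = -1.5 gives g = -1.5, negative; keep [-2, -1.5]
s = -1.75 gives g = -0.21875, negative; keep [-2, -1.75]
s = -1.875 gives g = 0.761719, positive; keep [-1.875, -1.75]
s = -1.8125 gives g = 0.2407, positive; keep [-1.8125, -1.75]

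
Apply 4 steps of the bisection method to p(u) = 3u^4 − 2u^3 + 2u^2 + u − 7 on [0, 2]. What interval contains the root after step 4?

u = 1 gives p = -3, negative; keep [1, 2]
u = 1.5 gives p = 7.4375, positive; keep [1, 1.5]
u = 1.25 gives p = 0.792969, positive; keep [1, 1.25]
u = 1.125 gives p = -1.386, negative; keep [1.125, 1.25]

[1.125, 1.25]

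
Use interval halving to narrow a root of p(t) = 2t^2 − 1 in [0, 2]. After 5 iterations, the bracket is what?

p(1) = 1 > 0, so the root lies in [0, 1]
p(0.5) = -0.5 < 0, so the root lies in [0.5, 1]
p(0.75) = 0.125 > 0, so the root lies in [0.5, 0.75]
p(0.625) = -0.2188 < 0, so the root lies in [0.625, 0.75]
p(0.6875) = -0.0547 < 0, so the root lies in [0.6875, 0.75]

[0.6875, 0.75]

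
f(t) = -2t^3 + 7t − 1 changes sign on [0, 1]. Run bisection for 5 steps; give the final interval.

f(0.5) = 2.25 > 0, so the root lies in [0, 0.5]
f(0.25) = 0.71875 > 0, so the root lies in [0, 0.25]
f(0.125) = -0.128906 < 0, so the root lies in [0.125, 0.25]
f(0.1875) = 0.2993 > 0, so the root lies in [0.125, 0.1875]
f(0.15625) = 0.0861 > 0, so the root lies in [0.125, 0.15625]

[0.125, 0.15625]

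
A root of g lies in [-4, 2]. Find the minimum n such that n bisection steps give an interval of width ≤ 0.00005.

17

Width after n steps is 6/2^n. Need 2^n ≥ 6/0.00005 = 120000.
2^16 = 65536 < 120000 ≤ 2^17 = 131072, so n = 17.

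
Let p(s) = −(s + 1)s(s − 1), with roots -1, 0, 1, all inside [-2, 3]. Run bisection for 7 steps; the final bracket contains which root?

1

p(0.5) = 0.375 > 0, so the root lies in [0.5, 3]
p(1.75) = -3.609375 < 0, so the root lies in [0.5, 1.75]
p(1.125) = -0.298828 < 0, so the root lies in [0.5, 1.125]
p(0.8125) = 0.2761 > 0, so the root lies in [0.8125, 1.125]
p(0.96875) = 0.0596 > 0, so the root lies in [0.96875, 1.125]
p(1.046875) = -0.1004 < 0, so the root lies in [0.96875, 1.046875]
p(1.0078125) = -0.0158 < 0, so the root lies in [0.96875, 1.0078125]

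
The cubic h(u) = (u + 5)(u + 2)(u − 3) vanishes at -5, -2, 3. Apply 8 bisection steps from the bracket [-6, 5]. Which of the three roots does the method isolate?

h(-0.5) = -23.625 < 0, so the root lies in [-0.5, 5]
h(2.25) = -23.109375 < 0, so the root lies in [2.25, 5]
h(3.625) = 30.322266 > 0, so the root lies in [2.25, 3.625]
h(2.9375) = -2.4495 < 0, so the root lies in [2.9375, 3.625]
h(3.28125) = 12.3006 > 0, so the root lies in [2.9375, 3.28125]
h(3.109375) = 4.5318 > 0, so the root lies in [2.9375, 3.109375]
h(3.0234375) = 0.9447 > 0, so the root lies in [2.9375, 3.0234375]
h(2.98046875) = -0.7763 < 0, so the root lies in [2.98046875, 3.0234375]

3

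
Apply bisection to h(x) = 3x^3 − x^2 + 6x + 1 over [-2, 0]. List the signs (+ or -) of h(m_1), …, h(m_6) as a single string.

midpoint -1: h = -9 < 0 → [-1, 0]
midpoint -0.5: h = -2.625 < 0 → [-0.5, 0]
midpoint -0.25: h = -0.609375 < 0 → [-0.25, 0]
midpoint -0.125: h = 0.2285 > 0 → [-0.25, -0.125]
midpoint -0.1875: h = -0.1799 < 0 → [-0.1875, -0.125]
midpoint -0.15625: h = 0.0266 > 0 → [-0.1875, -0.15625]

---+-+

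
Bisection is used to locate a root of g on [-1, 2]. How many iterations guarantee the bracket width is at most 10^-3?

12

Width after n steps is 3/2^n. Need 2^n ≥ 3/10^-3 = 3000.
2^11 = 2048 < 3000 ≤ 2^12 = 4096, so n = 12.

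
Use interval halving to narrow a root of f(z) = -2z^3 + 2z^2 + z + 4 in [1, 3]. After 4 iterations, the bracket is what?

midpoint 2: f = -2 < 0 → [1, 2]
midpoint 1.5: f = 3.25 > 0 → [1.5, 2]
midpoint 1.75: f = 1.15625 > 0 → [1.75, 2]
midpoint 1.875: f = -0.2773 < 0 → [1.75, 1.875]

[1.75, 1.875]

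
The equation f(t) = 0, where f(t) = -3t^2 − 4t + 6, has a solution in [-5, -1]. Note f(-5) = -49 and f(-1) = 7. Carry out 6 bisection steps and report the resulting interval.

[-2.25, -2.1875]

t = -3 gives f = -9, negative; keep [-3, -1]
t = -2 gives f = 2, positive; keep [-3, -2]
t = -2.5 gives f = -2.75, negative; keep [-2.5, -2]
t = -2.25 gives f = -0.1875, negative; keep [-2.25, -2]
t = -2.125 gives f = 0.9531, positive; keep [-2.25, -2.125]
t = -2.1875 gives f = 0.3945, positive; keep [-2.25, -2.1875]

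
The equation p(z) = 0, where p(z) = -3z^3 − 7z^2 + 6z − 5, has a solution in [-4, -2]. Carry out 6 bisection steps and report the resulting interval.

m = -3, p(m) = -5 (−); new bracket [-4, -3]
m = -3.5, p(m) = 16.875 (+); new bracket [-3.5, -3]
m = -3.25, p(m) = 4.546875 (+); new bracket [-3.25, -3]
m = -3.125, p(m) = -0.5566 (−); new bracket [-3.25, -3.125]
m = -3.1875, p(m) = 1.9104 (+); new bracket [-3.1875, -3.125]
m = -3.15625, p(m) = 0.656 (+); new bracket [-3.15625, -3.125]

[-3.15625, -3.125]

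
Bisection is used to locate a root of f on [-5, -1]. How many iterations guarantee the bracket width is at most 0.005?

Width after n steps is 4/2^n. Need 2^n ≥ 4/0.005 = 800.
2^9 = 512 < 800 ≤ 2^10 = 1024, so n = 10.

10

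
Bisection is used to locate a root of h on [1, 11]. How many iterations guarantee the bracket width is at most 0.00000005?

28

Width after n steps is 10/2^n. Need 2^n ≥ 10/0.00000005 = 200000000.
2^27 = 134217728 < 200000000 ≤ 2^28 = 268435456, so n = 28.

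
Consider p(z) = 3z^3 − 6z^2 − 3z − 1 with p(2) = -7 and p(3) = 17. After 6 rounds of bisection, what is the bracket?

[2.453125, 2.46875]

m = 2.5, p(m) = 0.875 (+); new bracket [2, 2.5]
m = 2.25, p(m) = -3.953125 (−); new bracket [2.25, 2.5]
m = 2.375, p(m) = -1.779297 (−); new bracket [2.375, 2.5]
m = 2.4375, p(m) = -0.5144 (−); new bracket [2.4375, 2.5]
m = 2.46875, p(m) = 0.1645 (+); new bracket [2.4375, 2.46875]
m = 2.453125, p(m) = -0.1789 (−); new bracket [2.453125, 2.46875]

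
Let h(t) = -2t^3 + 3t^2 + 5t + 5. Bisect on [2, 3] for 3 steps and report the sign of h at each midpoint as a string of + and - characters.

m = 2.5, h(m) = 5 (+); new bracket [2.5, 3]
m = 2.75, h(m) = -0.15625 (−); new bracket [2.5, 2.75]
m = 2.625, h(m) = 2.621094 (+); new bracket [2.625, 2.75]

+-+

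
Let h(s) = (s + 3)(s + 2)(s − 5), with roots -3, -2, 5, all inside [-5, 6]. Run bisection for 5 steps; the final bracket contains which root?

5

s = 0.5 gives h = -39.375, negative; keep [0.5, 6]
s = 3.25 gives h = -57.421875, negative; keep [3.25, 6]
s = 4.625 gives h = -18.943359, negative; keep [4.625, 6]
s = 5.3125 gives h = 18.9954, positive; keep [4.625, 5.3125]
s = 4.96875 gives h = -1.7354, negative; keep [4.96875, 5.3125]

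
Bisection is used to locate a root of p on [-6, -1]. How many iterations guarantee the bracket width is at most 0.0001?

Width after n steps is 5/2^n. Need 2^n ≥ 5/0.0001 = 50000.
2^15 = 32768 < 50000 ≤ 2^16 = 65536, so n = 16.

16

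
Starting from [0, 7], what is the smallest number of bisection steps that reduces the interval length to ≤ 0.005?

11

Width after n steps is 7/2^n. Need 2^n ≥ 7/0.005 = 1400.
2^10 = 1024 < 1400 ≤ 2^11 = 2048, so n = 11.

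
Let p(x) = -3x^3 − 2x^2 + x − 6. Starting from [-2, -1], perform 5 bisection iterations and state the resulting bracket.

x = -1.5 gives p = -1.875, negative; keep [-2, -1.5]
x = -1.75 gives p = 2.203125, positive; keep [-1.75, -1.5]
x = -1.625 gives p = -0.033203, negative; keep [-1.75, -1.625]
x = -1.6875 gives p = 1.0334, positive; keep [-1.6875, -1.625]
x = -1.65625 gives p = 0.4875, positive; keep [-1.65625, -1.625]

[-1.65625, -1.625]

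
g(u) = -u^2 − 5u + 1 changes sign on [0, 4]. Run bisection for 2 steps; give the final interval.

[0, 1]

g(2) = -13 < 0, so the root lies in [0, 2]
g(1) = -5 < 0, so the root lies in [0, 1]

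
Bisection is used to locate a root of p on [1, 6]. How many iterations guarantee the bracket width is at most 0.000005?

20

Width after n steps is 5/2^n. Need 2^n ≥ 5/0.000005 = 1000000.
2^19 = 524288 < 1000000 ≤ 2^20 = 1048576, so n = 20.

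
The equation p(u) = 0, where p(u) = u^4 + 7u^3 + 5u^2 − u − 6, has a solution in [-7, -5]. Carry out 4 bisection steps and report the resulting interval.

[-6.25, -6.125]

p(-6) = -36 < 0, so the root lies in [-7, -6]
p(-6.5) = 74.4375 > 0, so the root lies in [-6.5, -6]
p(-6.25) = 12.457031 > 0, so the root lies in [-6.25, -6]
p(-6.125) = -13.3572 < 0, so the root lies in [-6.25, -6.125]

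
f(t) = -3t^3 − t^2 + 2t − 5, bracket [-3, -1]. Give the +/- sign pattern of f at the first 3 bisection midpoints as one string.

midpoint -2: f = 11 > 0 → [-2, -1]
midpoint -1.5: f = -0.125 < 0 → [-2, -1.5]
midpoint -1.75: f = 4.515625 > 0 → [-1.75, -1.5]

+-+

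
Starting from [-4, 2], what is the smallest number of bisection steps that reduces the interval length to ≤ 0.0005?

14

Width after n steps is 6/2^n. Need 2^n ≥ 6/0.0005 = 12000.
2^13 = 8192 < 12000 ≤ 2^14 = 16384, so n = 14.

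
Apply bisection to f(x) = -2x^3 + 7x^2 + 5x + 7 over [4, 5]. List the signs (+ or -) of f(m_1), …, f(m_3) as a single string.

x = 4.5 gives f = -11, negative; keep [4, 4.5]
x = 4.25 gives f = 1.15625, positive; keep [4.25, 4.5]
x = 4.375 gives f = -4.621094, negative; keep [4.25, 4.375]

-+-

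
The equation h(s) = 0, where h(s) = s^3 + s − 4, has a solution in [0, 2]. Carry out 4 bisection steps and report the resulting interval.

h(1) = -2 < 0, so the root lies in [1, 2]
h(1.5) = 0.875 > 0, so the root lies in [1, 1.5]
h(1.25) = -0.796875 < 0, so the root lies in [1.25, 1.5]
h(1.375) = -0.0254 < 0, so the root lies in [1.375, 1.5]

[1.375, 1.5]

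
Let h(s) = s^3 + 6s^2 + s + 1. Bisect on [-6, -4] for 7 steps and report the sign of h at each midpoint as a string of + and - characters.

m = -5, h(m) = 21 (+); new bracket [-6, -5]
m = -5.5, h(m) = 10.625 (+); new bracket [-6, -5.5]
m = -5.75, h(m) = 3.515625 (+); new bracket [-6, -5.75]
m = -5.875, h(m) = -0.5605 (−); new bracket [-5.875, -5.75]
m = -5.8125, h(m) = 1.5222 (+); new bracket [-5.875, -5.8125]
m = -5.84375, h(m) = 0.4921 (+); new bracket [-5.875, -5.84375]
m = -5.859375, h(m) = -0.0314 (−); new bracket [-5.859375, -5.84375]

+++-++-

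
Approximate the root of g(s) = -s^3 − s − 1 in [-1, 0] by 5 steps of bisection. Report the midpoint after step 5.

-0.65625

m = -0.5, g(m) = -0.375 (−); new bracket [-1, -0.5]
m = -0.75, g(m) = 0.171875 (+); new bracket [-0.75, -0.5]
m = -0.625, g(m) = -0.130859 (−); new bracket [-0.75, -0.625]
m = -0.6875, g(m) = 0.0125 (+); new bracket [-0.6875, -0.625]
m = -0.65625, g(m) = -0.0611 (−); new bracket [-0.6875, -0.65625]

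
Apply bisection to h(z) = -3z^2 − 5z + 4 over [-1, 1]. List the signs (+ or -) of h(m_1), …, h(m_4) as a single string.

++--

h(0) = 4 > 0, so the root lies in [0, 1]
h(0.5) = 0.75 > 0, so the root lies in [0.5, 1]
h(0.75) = -1.4375 < 0, so the root lies in [0.5, 0.75]
h(0.625) = -0.2969 < 0, so the root lies in [0.5, 0.625]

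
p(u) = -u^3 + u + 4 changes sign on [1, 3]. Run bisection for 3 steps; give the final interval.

[1.75, 2]

m = 2, p(m) = -2 (−); new bracket [1, 2]
m = 1.5, p(m) = 2.125 (+); new bracket [1.5, 2]
m = 1.75, p(m) = 0.390625 (+); new bracket [1.75, 2]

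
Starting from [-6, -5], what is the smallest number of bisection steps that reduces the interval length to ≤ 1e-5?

Width after n steps is 1/2^n. Need 2^n ≥ 1/1e-5 = 100000.
2^16 = 65536 < 100000 ≤ 2^17 = 131072, so n = 17.

17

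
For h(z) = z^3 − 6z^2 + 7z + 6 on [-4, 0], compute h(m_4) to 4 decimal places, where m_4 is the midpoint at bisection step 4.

z = -2 gives h = -40, negative; keep [-2, 0]
z = -1 gives h = -8, negative; keep [-1, 0]
z = -0.5 gives h = 0.875, positive; keep [-1, -0.5]
z = -0.75 gives h = -3.0469, negative; keep [-0.75, -0.5]

-3.0469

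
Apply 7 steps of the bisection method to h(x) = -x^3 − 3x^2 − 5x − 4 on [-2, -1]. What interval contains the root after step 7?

[-1.4609375, -1.453125]

m = -1.5, h(m) = 0.125 (+); new bracket [-1.5, -1]
m = -1.25, h(m) = -0.484375 (−); new bracket [-1.5, -1.25]
m = -1.375, h(m) = -0.197266 (−); new bracket [-1.5, -1.375]
m = -1.4375, h(m) = -0.0413 (−); new bracket [-1.5, -1.4375]
m = -1.46875, h(m) = 0.0405 (+); new bracket [-1.46875, -1.4375]
m = -1.453125, h(m) = -0.0007 (−); new bracket [-1.46875, -1.453125]
m = -1.4609375, h(m) = 0.0198 (+); new bracket [-1.4609375, -1.453125]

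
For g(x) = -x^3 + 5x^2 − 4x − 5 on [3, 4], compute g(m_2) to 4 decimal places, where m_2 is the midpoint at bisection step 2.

0.4844

m = 3.5, g(m) = -0.625 (−); new bracket [3, 3.5]
m = 3.25, g(m) = 0.484375 (+); new bracket [3.25, 3.5]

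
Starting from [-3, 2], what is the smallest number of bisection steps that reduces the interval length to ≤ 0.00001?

Width after n steps is 5/2^n. Need 2^n ≥ 5/0.00001 = 500000.
2^18 = 262144 < 500000 ≤ 2^19 = 524288, so n = 19.

19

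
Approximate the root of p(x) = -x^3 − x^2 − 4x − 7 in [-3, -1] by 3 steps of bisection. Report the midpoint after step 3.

-1.25

midpoint -2: p = 5 > 0 → [-2, -1]
midpoint -1.5: p = 0.125 > 0 → [-1.5, -1]
midpoint -1.25: p = -1.609375 < 0 → [-1.5, -1.25]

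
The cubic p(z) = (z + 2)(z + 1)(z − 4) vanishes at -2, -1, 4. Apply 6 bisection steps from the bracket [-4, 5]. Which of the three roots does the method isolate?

m = 0.5, p(m) = -13.125 (−); new bracket [0.5, 5]
m = 2.75, p(m) = -22.265625 (−); new bracket [2.75, 5]
m = 3.875, p(m) = -3.580078 (−); new bracket [3.875, 5]
m = 4.4375, p(m) = 15.3142 (+); new bracket [3.875, 4.4375]
m = 4.15625, p(m) = 4.9599 (+); new bracket [3.875, 4.15625]
m = 4.015625, p(m) = 0.4714 (+); new bracket [3.875, 4.015625]

4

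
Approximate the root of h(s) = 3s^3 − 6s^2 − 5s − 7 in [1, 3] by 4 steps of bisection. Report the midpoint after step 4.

h(2) = -17 < 0, so the root lies in [2, 3]
h(2.5) = -10.125 < 0, so the root lies in [2.5, 3]
h(2.75) = -3.734375 < 0, so the root lies in [2.75, 3]
h(2.875) = 0.3223 > 0, so the root lies in [2.75, 2.875]

2.875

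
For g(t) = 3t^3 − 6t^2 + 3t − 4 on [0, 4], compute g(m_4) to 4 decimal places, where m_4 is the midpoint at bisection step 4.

-1.0469

t = 2 gives g = 2, positive; keep [0, 2]
t = 1 gives g = -4, negative; keep [1, 2]
t = 1.5 gives g = -2.875, negative; keep [1.5, 2]
t = 1.75 gives g = -1.0469, negative; keep [1.75, 2]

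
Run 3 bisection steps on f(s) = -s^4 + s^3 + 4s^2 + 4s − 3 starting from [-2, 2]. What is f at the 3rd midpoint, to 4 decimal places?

0.0625

s = 0 gives f = -3, negative; keep [0, 2]
s = 1 gives f = 5, positive; keep [0, 1]
s = 0.5 gives f = 0.0625, positive; keep [0, 0.5]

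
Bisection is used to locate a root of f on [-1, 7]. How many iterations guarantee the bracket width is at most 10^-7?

27

Width after n steps is 8/2^n. Need 2^n ≥ 8/10^-7 = 80000000.
2^26 = 67108864 < 80000000 ≤ 2^27 = 134217728, so n = 27.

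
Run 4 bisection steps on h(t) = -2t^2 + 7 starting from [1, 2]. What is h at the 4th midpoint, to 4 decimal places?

0.4297

h(1.5) = 2.5 > 0, so the root lies in [1.5, 2]
h(1.75) = 0.875 > 0, so the root lies in [1.75, 2]
h(1.875) = -0.03125 < 0, so the root lies in [1.75, 1.875]
h(1.8125) = 0.4297 > 0, so the root lies in [1.8125, 1.875]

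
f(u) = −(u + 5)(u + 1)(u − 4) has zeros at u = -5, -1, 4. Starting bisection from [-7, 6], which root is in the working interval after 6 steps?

4

f(-0.5) = 10.125 > 0, so the root lies in [-0.5, 6]
f(2.75) = 36.328125 > 0, so the root lies in [2.75, 6]
f(4.375) = -18.896484 < 0, so the root lies in [2.75, 4.375]
f(3.5625) = 17.0916 > 0, so the root lies in [3.5625, 4.375]
f(3.96875) = 1.3926 > 0, so the root lies in [3.96875, 4.375]
f(4.171875) = -8.153 < 0, so the root lies in [3.96875, 4.171875]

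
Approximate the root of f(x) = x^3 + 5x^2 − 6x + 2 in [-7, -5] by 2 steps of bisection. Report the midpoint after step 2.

-6.5

x = -6 gives f = 2, positive; keep [-7, -6]
x = -6.5 gives f = -22.375, negative; keep [-6.5, -6]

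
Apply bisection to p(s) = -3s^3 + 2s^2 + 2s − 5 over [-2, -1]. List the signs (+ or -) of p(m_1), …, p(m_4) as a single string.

++-+

s = -1.5 gives p = 6.625, positive; keep [-1.5, -1]
s = -1.25 gives p = 1.484375, positive; keep [-1.25, -1]
s = -1.125 gives p = -0.447266, negative; keep [-1.25, -1.125]
s = -1.1875 gives p = 0.469, positive; keep [-1.1875, -1.125]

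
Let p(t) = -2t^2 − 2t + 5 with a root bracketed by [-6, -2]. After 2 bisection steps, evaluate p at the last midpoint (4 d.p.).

p(-4) = -19 < 0, so the root lies in [-4, -2]
p(-3) = -7 < 0, so the root lies in [-3, -2]

-7.0000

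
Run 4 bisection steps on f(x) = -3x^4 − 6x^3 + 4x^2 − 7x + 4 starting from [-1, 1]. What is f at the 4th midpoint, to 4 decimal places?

-0.7351

m = 0, f(m) = 4 (+); new bracket [0, 1]
m = 0.5, f(m) = 0.5625 (+); new bracket [0.5, 1]
m = 0.75, f(m) = -2.480469 (−); new bracket [0.5, 0.75]
m = 0.625, f(m) = -0.7351 (−); new bracket [0.5, 0.625]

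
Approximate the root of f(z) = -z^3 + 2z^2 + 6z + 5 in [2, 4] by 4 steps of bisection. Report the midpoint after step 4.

midpoint 3: f = 14 > 0 → [3, 4]
midpoint 3.5: f = 7.625 > 0 → [3.5, 4]
midpoint 3.75: f = 2.890625 > 0 → [3.75, 4]
midpoint 3.875: f = 0.0957 > 0 → [3.875, 4]

3.875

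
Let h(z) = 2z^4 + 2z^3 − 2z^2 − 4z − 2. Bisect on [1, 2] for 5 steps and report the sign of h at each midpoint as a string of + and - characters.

+-+-+

h(1.5) = 4.375 > 0, so the root lies in [1, 1.5]
h(1.25) = -1.335938 < 0, so the root lies in [1.25, 1.5]
h(1.375) = 1.066895 > 0, so the root lies in [1.25, 1.375]
h(1.3125) = -0.2383 < 0, so the root lies in [1.3125, 1.375]
h(1.34375) = 0.3872 > 0, so the root lies in [1.3125, 1.34375]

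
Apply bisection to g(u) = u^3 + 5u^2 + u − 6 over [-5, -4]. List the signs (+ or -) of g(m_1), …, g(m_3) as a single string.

-++

m = -4.5, g(m) = -0.375 (−); new bracket [-4.5, -4]
m = -4.25, g(m) = 3.296875 (+); new bracket [-4.5, -4.25]
m = -4.375, g(m) = 1.587891 (+); new bracket [-4.5, -4.375]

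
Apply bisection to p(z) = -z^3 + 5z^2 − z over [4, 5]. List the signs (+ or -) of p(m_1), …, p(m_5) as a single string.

m = 4.5, p(m) = 5.625 (+); new bracket [4.5, 5]
m = 4.75, p(m) = 0.890625 (+); new bracket [4.75, 5]
m = 4.875, p(m) = -1.904297 (−); new bracket [4.75, 4.875]
m = 4.8125, p(m) = -0.47 (−); new bracket [4.75, 4.8125]
m = 4.78125, p(m) = 0.2195 (+); new bracket [4.78125, 4.8125]

++--+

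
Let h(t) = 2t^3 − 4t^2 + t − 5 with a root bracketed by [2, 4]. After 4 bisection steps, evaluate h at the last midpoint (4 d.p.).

t = 3 gives h = 16, positive; keep [2, 3]
t = 2.5 gives h = 3.75, positive; keep [2, 2.5]
t = 2.25 gives h = -0.21875, negative; keep [2.25, 2.5]
t = 2.375 gives h = 1.6055, positive; keep [2.25, 2.375]

1.6055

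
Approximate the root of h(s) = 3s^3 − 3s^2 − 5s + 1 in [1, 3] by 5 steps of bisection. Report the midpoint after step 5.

1.8125

s = 2 gives h = 3, positive; keep [1, 2]
s = 1.5 gives h = -3.125, negative; keep [1.5, 2]
s = 1.75 gives h = -0.859375, negative; keep [1.75, 2]
s = 1.875 gives h = 0.8535, positive; keep [1.75, 1.875]
s = 1.8125 gives h = -0.0549, negative; keep [1.8125, 1.875]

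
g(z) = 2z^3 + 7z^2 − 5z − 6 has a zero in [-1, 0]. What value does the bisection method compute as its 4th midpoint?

m = -0.5, g(m) = -2 (−); new bracket [-1, -0.5]
m = -0.75, g(m) = 0.84375 (+); new bracket [-0.75, -0.5]
m = -0.625, g(m) = -0.628906 (−); new bracket [-0.75, -0.625]
m = -0.6875, g(m) = 0.0962 (+); new bracket [-0.6875, -0.625]

-0.6875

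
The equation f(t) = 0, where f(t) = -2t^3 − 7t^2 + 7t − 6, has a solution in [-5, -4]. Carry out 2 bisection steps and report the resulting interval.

m = -4.5, f(m) = 3 (+); new bracket [-4.5, -4]
m = -4.25, f(m) = -8.65625 (−); new bracket [-4.5, -4.25]

[-4.5, -4.25]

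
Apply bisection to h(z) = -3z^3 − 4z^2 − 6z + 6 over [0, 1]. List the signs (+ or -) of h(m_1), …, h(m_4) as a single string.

+--+

midpoint 0.5: h = 1.625 > 0 → [0.5, 1]
midpoint 0.75: h = -2.015625 < 0 → [0.5, 0.75]
midpoint 0.625: h = -0.044922 < 0 → [0.5, 0.625]
midpoint 0.5625: h = 0.8254 > 0 → [0.5625, 0.625]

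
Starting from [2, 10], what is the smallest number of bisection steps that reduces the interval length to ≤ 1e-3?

Width after n steps is 8/2^n. Need 2^n ≥ 8/1e-3 = 8000.
2^12 = 4096 < 8000 ≤ 2^13 = 8192, so n = 13.

13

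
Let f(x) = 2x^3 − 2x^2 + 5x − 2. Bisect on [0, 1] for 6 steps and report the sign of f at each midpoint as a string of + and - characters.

midpoint 0.5: f = 0.25 > 0 → [0, 0.5]
midpoint 0.25: f = -0.84375 < 0 → [0.25, 0.5]
midpoint 0.375: f = -0.300781 < 0 → [0.375, 0.5]
midpoint 0.4375: f = -0.0278 < 0 → [0.4375, 0.5]
midpoint 0.46875: f = 0.1103 > 0 → [0.4375, 0.46875]
midpoint 0.453125: f = 0.0411 > 0 → [0.4375, 0.453125]

+---++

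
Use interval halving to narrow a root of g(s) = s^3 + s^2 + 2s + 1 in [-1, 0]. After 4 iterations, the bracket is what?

s = -0.5 gives g = 0.125, positive; keep [-1, -0.5]
s = -0.75 gives g = -0.359375, negative; keep [-0.75, -0.5]
s = -0.625 gives g = -0.103516, negative; keep [-0.625, -0.5]
s = -0.5625 gives g = 0.0134, positive; keep [-0.625, -0.5625]

[-0.625, -0.5625]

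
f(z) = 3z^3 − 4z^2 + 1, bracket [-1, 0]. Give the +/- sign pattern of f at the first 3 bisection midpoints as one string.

m = -0.5, f(m) = -0.375 (−); new bracket [-0.5, 0]
m = -0.25, f(m) = 0.703125 (+); new bracket [-0.5, -0.25]
m = -0.375, f(m) = 0.279297 (+); new bracket [-0.5, -0.375]

-++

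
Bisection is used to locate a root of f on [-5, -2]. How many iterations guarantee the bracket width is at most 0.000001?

Width after n steps is 3/2^n. Need 2^n ≥ 3/0.000001 = 3000000.
2^21 = 2097152 < 3000000 ≤ 2^22 = 4194304, so n = 22.

22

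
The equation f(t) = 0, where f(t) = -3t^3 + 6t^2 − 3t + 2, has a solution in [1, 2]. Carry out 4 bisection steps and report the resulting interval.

t = 1.5 gives f = 0.875, positive; keep [1.5, 2]
t = 1.75 gives f = -0.953125, negative; keep [1.5, 1.75]
t = 1.625 gives f = 0.095703, positive; keep [1.625, 1.75]
t = 1.6875 gives f = -0.3928, negative; keep [1.625, 1.6875]

[1.625, 1.6875]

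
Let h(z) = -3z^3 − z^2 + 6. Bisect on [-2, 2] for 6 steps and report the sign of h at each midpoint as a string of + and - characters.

midpoint 0: h = 6 > 0 → [0, 2]
midpoint 1: h = 2 > 0 → [1, 2]
midpoint 1.5: h = -6.375 < 0 → [1, 1.5]
midpoint 1.25: h = -1.4219 < 0 → [1, 1.25]
midpoint 1.125: h = 0.4629 > 0 → [1.125, 1.25]
midpoint 1.1875: h = -0.4338 < 0 → [1.125, 1.1875]

++--+-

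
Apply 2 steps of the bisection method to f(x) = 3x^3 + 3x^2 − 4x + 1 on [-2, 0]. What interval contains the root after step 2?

[-2, -1.5]

midpoint -1: f = 5 > 0 → [-2, -1]
midpoint -1.5: f = 3.625 > 0 → [-2, -1.5]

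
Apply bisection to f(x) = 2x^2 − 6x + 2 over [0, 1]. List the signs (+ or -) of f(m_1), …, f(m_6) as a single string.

x = 0.5 gives f = -0.5, negative; keep [0, 0.5]
x = 0.25 gives f = 0.625, positive; keep [0.25, 0.5]
x = 0.375 gives f = 0.03125, positive; keep [0.375, 0.5]
x = 0.4375 gives f = -0.2422, negative; keep [0.375, 0.4375]
x = 0.40625 gives f = -0.1074, negative; keep [0.375, 0.40625]
x = 0.390625 gives f = -0.0386, negative; keep [0.375, 0.390625]

-++---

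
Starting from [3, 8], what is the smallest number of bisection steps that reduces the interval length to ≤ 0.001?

13

Width after n steps is 5/2^n. Need 2^n ≥ 5/0.001 = 5000.
2^12 = 4096 < 5000 ≤ 2^13 = 8192, so n = 13.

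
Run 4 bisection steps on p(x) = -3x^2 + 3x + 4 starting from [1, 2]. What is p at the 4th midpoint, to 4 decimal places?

-0.4180

x = 1.5 gives p = 1.75, positive; keep [1.5, 2]
x = 1.75 gives p = 0.0625, positive; keep [1.75, 2]
x = 1.875 gives p = -0.921875, negative; keep [1.75, 1.875]
x = 1.8125 gives p = -0.418, negative; keep [1.75, 1.8125]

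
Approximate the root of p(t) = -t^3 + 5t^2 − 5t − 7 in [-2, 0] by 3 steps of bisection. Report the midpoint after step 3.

-0.75

m = -1, p(m) = 4 (+); new bracket [-1, 0]
m = -0.5, p(m) = -3.125 (−); new bracket [-1, -0.5]
m = -0.75, p(m) = -0.015625 (−); new bracket [-1, -0.75]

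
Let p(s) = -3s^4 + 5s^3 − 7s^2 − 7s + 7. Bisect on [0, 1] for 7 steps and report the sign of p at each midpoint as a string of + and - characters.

p(0.5) = 2.1875 > 0, so the root lies in [0.5, 1]
p(0.75) = -1.027344 < 0, so the root lies in [0.5, 0.75]
p(0.625) = 0.653564 > 0, so the root lies in [0.625, 0.75]
p(0.6875) = -0.1665 < 0, so the root lies in [0.625, 0.6875]
p(0.65625) = 0.2483 > 0, so the root lies in [0.65625, 0.6875]
p(0.671875) = 0.0421 > 0, so the root lies in [0.671875, 0.6875]
p(0.6796875) = -0.0619 < 0, so the root lies in [0.671875, 0.6796875]

+-+-++-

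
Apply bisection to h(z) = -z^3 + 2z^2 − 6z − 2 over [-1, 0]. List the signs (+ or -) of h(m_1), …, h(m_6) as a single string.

+-++--

midpoint -0.5: h = 1.625 > 0 → [-0.5, 0]
midpoint -0.25: h = -0.359375 < 0 → [-0.5, -0.25]
midpoint -0.375: h = 0.583984 > 0 → [-0.375, -0.25]
midpoint -0.3125: h = 0.1008 > 0 → [-0.3125, -0.25]
midpoint -0.28125: h = -0.132 < 0 → [-0.3125, -0.28125]
midpoint -0.296875: h = -0.0163 < 0 → [-0.3125, -0.296875]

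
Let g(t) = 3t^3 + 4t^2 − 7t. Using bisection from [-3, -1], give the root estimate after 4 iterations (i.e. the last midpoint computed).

g(-2) = 6 > 0, so the root lies in [-3, -2]
g(-2.5) = -4.375 < 0, so the root lies in [-2.5, -2]
g(-2.25) = 1.828125 > 0, so the root lies in [-2.5, -2.25]
g(-2.375) = -1.002 < 0, so the root lies in [-2.375, -2.25]

-2.375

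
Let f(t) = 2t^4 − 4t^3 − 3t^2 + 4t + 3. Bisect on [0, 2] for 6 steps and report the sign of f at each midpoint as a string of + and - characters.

m = 1, f(m) = 2 (+); new bracket [1, 2]
m = 1.5, f(m) = -1.125 (−); new bracket [1, 1.5]
m = 1.25, f(m) = 0.382812 (+); new bracket [1.25, 1.5]
m = 1.375, f(m) = -0.4214 (−); new bracket [1.25, 1.375]
m = 1.3125, f(m) = -0.0268 (−); new bracket [1.25, 1.3125]
m = 1.28125, f(m) = 0.1767 (+); new bracket [1.28125, 1.3125]

+-+--+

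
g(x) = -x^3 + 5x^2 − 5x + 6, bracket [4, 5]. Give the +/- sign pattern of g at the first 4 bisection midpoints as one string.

midpoint 4.5: g = -6.375 < 0 → [4, 4.5]
midpoint 4.25: g = -1.703125 < 0 → [4, 4.25]
midpoint 4.125: g = 0.263672 > 0 → [4.125, 4.25]
midpoint 4.1875: g = -0.6902 < 0 → [4.125, 4.1875]

--+-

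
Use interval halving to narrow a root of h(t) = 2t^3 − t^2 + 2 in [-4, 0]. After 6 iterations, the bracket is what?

m = -2, h(m) = -18 (−); new bracket [-2, 0]
m = -1, h(m) = -1 (−); new bracket [-1, 0]
m = -0.5, h(m) = 1.5 (+); new bracket [-1, -0.5]
m = -0.75, h(m) = 0.5938 (+); new bracket [-1, -0.75]
m = -0.875, h(m) = -0.1055 (−); new bracket [-0.875, -0.75]
m = -0.8125, h(m) = 0.2671 (+); new bracket [-0.875, -0.8125]

[-0.875, -0.8125]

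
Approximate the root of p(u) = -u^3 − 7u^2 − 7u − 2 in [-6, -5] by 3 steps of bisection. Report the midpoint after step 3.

-5.875

p(-5.5) = -8.875 < 0, so the root lies in [-6, -5.5]
p(-5.75) = -3.078125 < 0, so the root lies in [-6, -5.75]
p(-5.875) = 0.294922 > 0, so the root lies in [-5.875, -5.75]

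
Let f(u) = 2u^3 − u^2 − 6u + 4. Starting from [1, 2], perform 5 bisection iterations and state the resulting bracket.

f(1.5) = -0.5 < 0, so the root lies in [1.5, 2]
f(1.75) = 1.15625 > 0, so the root lies in [1.5, 1.75]
f(1.625) = 0.191406 > 0, so the root lies in [1.5, 1.625]
f(1.5625) = -0.187 < 0, so the root lies in [1.5625, 1.625]
f(1.59375) = -0.0062 < 0, so the root lies in [1.59375, 1.625]

[1.59375, 1.625]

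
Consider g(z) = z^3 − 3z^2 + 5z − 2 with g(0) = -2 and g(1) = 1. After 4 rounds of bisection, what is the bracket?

m = 0.5, g(m) = -0.125 (−); new bracket [0.5, 1]
m = 0.75, g(m) = 0.484375 (+); new bracket [0.5, 0.75]
m = 0.625, g(m) = 0.197266 (+); new bracket [0.5, 0.625]
m = 0.5625, g(m) = 0.0413 (+); new bracket [0.5, 0.5625]

[0.5, 0.5625]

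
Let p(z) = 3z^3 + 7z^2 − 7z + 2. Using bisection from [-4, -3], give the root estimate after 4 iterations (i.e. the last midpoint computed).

-3.1875

midpoint -3.5: p = -16.375 < 0 → [-3.5, -3]
midpoint -3.25: p = -4.296875 < 0 → [-3.25, -3]
midpoint -3.125: p = 0.681641 > 0 → [-3.25, -3.125]
midpoint -3.1875: p = -1.7229 < 0 → [-3.1875, -3.125]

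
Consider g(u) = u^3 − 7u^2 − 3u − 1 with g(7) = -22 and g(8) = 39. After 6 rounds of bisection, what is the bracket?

g(7.5) = 4.625 > 0, so the root lies in [7, 7.5]
g(7.25) = -9.609375 < 0, so the root lies in [7.25, 7.5]
g(7.375) = -2.728516 < 0, so the root lies in [7.375, 7.5]
g(7.4375) = 0.8884 > 0, so the root lies in [7.375, 7.4375]
g(7.40625) = -0.9349 < 0, so the root lies in [7.40625, 7.4375]
g(7.421875) = -0.027 < 0, so the root lies in [7.421875, 7.4375]

[7.421875, 7.4375]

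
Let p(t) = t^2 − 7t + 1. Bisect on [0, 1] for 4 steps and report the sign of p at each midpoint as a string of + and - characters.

m = 0.5, p(m) = -2.25 (−); new bracket [0, 0.5]
m = 0.25, p(m) = -0.6875 (−); new bracket [0, 0.25]
m = 0.125, p(m) = 0.140625 (+); new bracket [0.125, 0.25]
m = 0.1875, p(m) = -0.2773 (−); new bracket [0.125, 0.1875]

--+-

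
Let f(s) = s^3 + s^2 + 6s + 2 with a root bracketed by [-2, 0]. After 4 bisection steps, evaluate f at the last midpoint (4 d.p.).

-0.1621

midpoint -1: f = -4 < 0 → [-1, 0]
midpoint -0.5: f = -0.875 < 0 → [-0.5, 0]
midpoint -0.25: f = 0.546875 > 0 → [-0.5, -0.25]
midpoint -0.375: f = -0.1621 < 0 → [-0.375, -0.25]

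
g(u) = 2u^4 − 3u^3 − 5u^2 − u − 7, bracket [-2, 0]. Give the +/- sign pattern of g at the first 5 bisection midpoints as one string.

-+--+

midpoint -1: g = -6 < 0 → [-2, -1]
midpoint -1.5: g = 3.5 > 0 → [-1.5, -1]
midpoint -1.25: g = -2.820312 < 0 → [-1.5, -1.25]
midpoint -1.375: g = -0.1304 < 0 → [-1.5, -1.375]
midpoint -1.4375: g = 1.5569 > 0 → [-1.4375, -1.375]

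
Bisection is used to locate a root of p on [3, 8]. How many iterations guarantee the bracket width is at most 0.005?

Width after n steps is 5/2^n. Need 2^n ≥ 5/0.005 = 1000.
2^9 = 512 < 1000 ≤ 2^10 = 1024, so n = 10.

10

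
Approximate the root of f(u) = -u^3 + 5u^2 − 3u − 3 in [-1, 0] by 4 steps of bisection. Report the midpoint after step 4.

-0.5625

u = -0.5 gives f = -0.125, negative; keep [-1, -0.5]
u = -0.75 gives f = 2.484375, positive; keep [-0.75, -0.5]
u = -0.625 gives f = 1.072266, positive; keep [-0.625, -0.5]
u = -0.5625 gives f = 0.4475, positive; keep [-0.5625, -0.5]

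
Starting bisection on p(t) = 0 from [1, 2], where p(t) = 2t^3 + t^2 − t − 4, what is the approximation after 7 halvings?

1.2265625

t = 1.5 gives p = 3.5, positive; keep [1, 1.5]
t = 1.25 gives p = 0.21875, positive; keep [1, 1.25]
t = 1.125 gives p = -1.011719, negative; keep [1.125, 1.25]
t = 1.1875 gives p = -0.4282, negative; keep [1.1875, 1.25]
t = 1.21875 gives p = -0.1129, negative; keep [1.21875, 1.25]
t = 1.234375 gives p = 0.0509, positive; keep [1.21875, 1.234375]
t = 1.2265625 gives p = -0.0315, negative; keep [1.2265625, 1.234375]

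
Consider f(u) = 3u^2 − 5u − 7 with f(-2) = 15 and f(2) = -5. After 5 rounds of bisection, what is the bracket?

[-1, -0.875]

f(0) = -7 < 0, so the root lies in [-2, 0]
f(-1) = 1 > 0, so the root lies in [-1, 0]
f(-0.5) = -3.75 < 0, so the root lies in [-1, -0.5]
f(-0.75) = -1.5625 < 0, so the root lies in [-1, -0.75]
f(-0.875) = -0.3281 < 0, so the root lies in [-1, -0.875]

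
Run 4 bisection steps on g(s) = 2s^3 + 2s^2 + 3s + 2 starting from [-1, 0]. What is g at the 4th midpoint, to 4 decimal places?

-0.1899

g(-0.5) = 0.75 > 0, so the root lies in [-1, -0.5]
g(-0.75) = 0.03125 > 0, so the root lies in [-1, -0.75]
g(-0.875) = -0.433594 < 0, so the root lies in [-0.875, -0.75]
g(-0.8125) = -0.1899 < 0, so the root lies in [-0.8125, -0.75]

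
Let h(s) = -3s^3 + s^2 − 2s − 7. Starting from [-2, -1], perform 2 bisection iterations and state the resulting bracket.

[-1.25, -1]

s = -1.5 gives h = 8.375, positive; keep [-1.5, -1]
s = -1.25 gives h = 2.921875, positive; keep [-1.25, -1]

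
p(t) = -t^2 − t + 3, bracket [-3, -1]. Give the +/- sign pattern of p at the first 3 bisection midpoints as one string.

m = -2, p(m) = 1 (+); new bracket [-3, -2]
m = -2.5, p(m) = -0.75 (−); new bracket [-2.5, -2]
m = -2.25, p(m) = 0.1875 (+); new bracket [-2.5, -2.25]

+-+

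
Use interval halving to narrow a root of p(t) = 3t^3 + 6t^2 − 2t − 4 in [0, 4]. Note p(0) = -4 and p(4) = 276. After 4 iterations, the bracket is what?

[0.75, 1]

midpoint 2: p = 40 > 0 → [0, 2]
midpoint 1: p = 3 > 0 → [0, 1]
midpoint 0.5: p = -3.125 < 0 → [0.5, 1]
midpoint 0.75: p = -0.8594 < 0 → [0.75, 1]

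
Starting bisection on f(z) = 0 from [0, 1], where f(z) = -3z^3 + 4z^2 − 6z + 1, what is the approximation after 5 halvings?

0.15625

f(0.5) = -1.375 < 0, so the root lies in [0, 0.5]
f(0.25) = -0.296875 < 0, so the root lies in [0, 0.25]
f(0.125) = 0.306641 > 0, so the root lies in [0.125, 0.25]
f(0.1875) = -0.0042 < 0, so the root lies in [0.125, 0.1875]
f(0.15625) = 0.1487 > 0, so the root lies in [0.15625, 0.1875]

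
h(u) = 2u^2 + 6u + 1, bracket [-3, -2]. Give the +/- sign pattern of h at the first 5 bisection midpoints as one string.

m = -2.5, h(m) = -1.5 (−); new bracket [-3, -2.5]
m = -2.75, h(m) = -0.375 (−); new bracket [-3, -2.75]
m = -2.875, h(m) = 0.28125 (+); new bracket [-2.875, -2.75]
m = -2.8125, h(m) = -0.0547 (−); new bracket [-2.875, -2.8125]
m = -2.84375, h(m) = 0.1113 (+); new bracket [-2.84375, -2.8125]

--+-+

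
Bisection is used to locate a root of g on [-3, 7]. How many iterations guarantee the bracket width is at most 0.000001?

Width after n steps is 10/2^n. Need 2^n ≥ 10/0.000001 = 10000000.
2^23 = 8388608 < 10000000 ≤ 2^24 = 16777216, so n = 24.

24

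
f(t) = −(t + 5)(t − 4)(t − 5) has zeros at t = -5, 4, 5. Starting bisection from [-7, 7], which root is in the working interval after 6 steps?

midpoint 0: f = -100 < 0 → [-7, 0]
midpoint -3.5: f = -95.625 < 0 → [-7, -3.5]
midpoint -5.25: f = 23.703125 > 0 → [-5.25, -3.5]
midpoint -4.375: f = -49.0723 < 0 → [-5.25, -4.375]
midpoint -4.8125: f = -16.2136 < 0 → [-5.25, -4.8125]
midpoint -5.03125: f = 2.8311 > 0 → [-5.03125, -4.8125]

-5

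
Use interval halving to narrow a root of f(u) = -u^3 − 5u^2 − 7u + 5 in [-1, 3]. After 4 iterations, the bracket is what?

midpoint 1: f = -8 < 0 → [-1, 1]
midpoint 0: f = 5 > 0 → [0, 1]
midpoint 0.5: f = 0.125 > 0 → [0.5, 1]
midpoint 0.75: f = -3.4844 < 0 → [0.5, 0.75]

[0.5, 0.75]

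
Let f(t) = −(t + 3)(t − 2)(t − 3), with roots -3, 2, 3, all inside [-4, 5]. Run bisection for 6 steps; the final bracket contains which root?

-3

m = 0.5, f(m) = -13.125 (−); new bracket [-4, 0.5]
m = -1.75, f(m) = -22.265625 (−); new bracket [-4, -1.75]
m = -2.875, f(m) = -3.580078 (−); new bracket [-4, -2.875]
m = -3.4375, f(m) = 15.3142 (+); new bracket [-3.4375, -2.875]
m = -3.15625, f(m) = 4.9599 (+); new bracket [-3.15625, -2.875]
m = -3.015625, f(m) = 0.4714 (+); new bracket [-3.015625, -2.875]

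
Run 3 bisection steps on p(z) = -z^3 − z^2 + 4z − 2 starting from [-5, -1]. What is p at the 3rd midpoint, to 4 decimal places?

m = -3, p(m) = 4 (+); new bracket [-3, -1]
m = -2, p(m) = -6 (−); new bracket [-3, -2]
m = -2.5, p(m) = -2.625 (−); new bracket [-3, -2.5]

-2.6250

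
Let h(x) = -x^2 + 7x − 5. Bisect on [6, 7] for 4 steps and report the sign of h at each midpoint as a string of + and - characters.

h(6.5) = -1.75 < 0, so the root lies in [6, 6.5]
h(6.25) = -0.3125 < 0, so the root lies in [6, 6.25]
h(6.125) = 0.359375 > 0, so the root lies in [6.125, 6.25]
h(6.1875) = 0.0273 > 0, so the root lies in [6.1875, 6.25]

--++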